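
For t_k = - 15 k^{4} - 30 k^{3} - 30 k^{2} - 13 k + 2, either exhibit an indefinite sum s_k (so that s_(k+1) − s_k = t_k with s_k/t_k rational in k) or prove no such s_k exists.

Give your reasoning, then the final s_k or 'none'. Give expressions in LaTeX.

s_k = k \left(- 3 k^{4} + k + 4\right)

Ratio r(k) = (15*k**4 + 90*k**3 + 210*k**2 + 223*k + 86)/(15*k**4 + 30*k**3 + 30*k**2 + 13*k - 2).
Take A(k)=1, B(k)=1, C(k)=k**4 + 2*k**3 + 2*k**2 + 13*k/15 - 2/15.
Solve (1)·f(k+1) − (1)·f(k) = k**4 + 2*k**3 + 2*k**2 + 13*k/15 - 2/15.
Bound: deg f ≤ 5.
Match coefficients ⇒ f(k) = k*(k + 1)*(3*k**3 - 3*k**2 + 3*k - 4)/15.
Get s_k = R·t_k = k*(-3*k**4 + k + 4) with R(k) = B(k−1)f(k)/C(k) = k*(3*k**3 - 3*k**2 + 3*k - 4)/(15*k**3 + 15*k**2 + 15*k - 2).
Δs = -15*k**4 - 30*k**3 - 30*k**2 - 13*k + 2, as required.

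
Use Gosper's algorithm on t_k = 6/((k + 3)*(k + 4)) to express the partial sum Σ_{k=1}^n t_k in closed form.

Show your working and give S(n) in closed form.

Ratio r(k) = (k + 3)/(k + 5).
A = k + 3, B = k + 5, C = 1.
Need (k + 3)·f(k+1) − (k + 4)·f(k) = 1.
deg f ≤ 1 (via 1,1,0).
A polynomial solution: f(k) = k/3.
Get s_k = R·t_k = 2*k/(k + 3) with R(k) = B(k−1)f(k)/C(k) = k*(k + 4)/3.
Δs = 6/(k**2 + 7*k + 12), as required.
Σ_(k=1)^n t_k = s_(n+1) − s_(1) = (2*(n + 1)/(n + 4)) − (1/2), i.e. 3*n/(2*(n + 4)).

S(n) = 3*n/(2*(n + 4))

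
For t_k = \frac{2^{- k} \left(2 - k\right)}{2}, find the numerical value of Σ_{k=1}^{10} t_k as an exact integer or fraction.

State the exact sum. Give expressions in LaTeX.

Ratio r(k) = (k - 1)/(2*(k - 2)).
Normal form (A,B,C) = (1/2, 1, k - 2).
Key eq: (1/2)·f(k+1) = (1)·f(k) + (k - 2).
From deg A=0, deg B=0, deg C=1: d=1.
Match coefficients ⇒ f(k) = -2*(k - 1).
Get s_k = R·t_k = (k - 1)/2**k with R(k) = B(k−1)f(k)/C(k) = -2*(k - 1)/(k - 2).
s_(k+1) − s_k = (2 - k)/(2*2**k) = t_k.
Evaluate s at k=11 and k=1: 5/1024 and 0; difference 5/1024.

Σ = 5/1024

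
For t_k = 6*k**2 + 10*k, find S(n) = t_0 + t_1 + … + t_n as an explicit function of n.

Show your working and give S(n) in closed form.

The ratio is (3*k**2 + 11*k + 8)/(k*(3*k + 5)).
A = 1, B = 1, C = k**2 + 5*k/3.
f must satisfy (1)·f(k+1) − (1)·f(k) = k**2 + 5*k/3.
deg f ≤ 3 (via 0,0,2).
Match coefficients ⇒ f(k) = k*(k - 1)*(k + 2)/3.
Certificate R = B(k−1)f/C = (k - 1)*(k + 2)/(3*k + 5) gives s_k = 2*k*(k**2 + k - 2).
Δs = 2*k*(3*k + 5), as required.
Σ_(k=0)^n t_k = s_(n+1) − s_(0) = (2*n*(n**2 + 4*n + 3)) − (0), i.e. 2*n*(n**2 + 4*n + 3).

S(n) = 2*n*(n**2 + 4*n + 3)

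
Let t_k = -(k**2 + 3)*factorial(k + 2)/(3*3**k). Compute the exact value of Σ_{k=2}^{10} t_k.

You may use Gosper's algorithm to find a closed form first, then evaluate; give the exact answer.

The ratio is (k + 3)*((k + 1)**2 + 3)/(3*(k**2 + 3)).
A = k/3 + 1, B = 1, C = k**2 + 3.
Key eq: (k/3 + 1)·f(k+1) = (1)·f(k) + (k**2 + 3).
From deg A=1, deg B=0, deg C=2: d=1.
Solving with deg f ≤ 1: f(k) = 3*(k - 1).
Then R = B(k−1)f/C = 3*(k - 1)/(k**2 + 3), so s_k = R(k)·t_k = -(k - 1)*factorial(k + 2)/3**k.
Check: Δs_k = -(k**2 + 3)*factorial(k + 2)/(3*3**k). ✓
Evaluate s at k=11 and k=2: -256256000/729 and -8/3; difference -256254056/729.

Σ = -256254056/729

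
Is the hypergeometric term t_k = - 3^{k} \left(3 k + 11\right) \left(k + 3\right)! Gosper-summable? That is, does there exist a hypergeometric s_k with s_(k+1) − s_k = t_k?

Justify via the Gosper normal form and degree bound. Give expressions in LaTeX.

Yes. s_k = - 3^{k} \left(k + 3\right)!.

Step 1: r(k) = 3*(k + 4)*(3*k + 14)/(3*k + 11).
A = 3*k + 12, B = 1, C = k + 11/3.
f must satisfy (3*k + 12)·f(k+1) − (1)·f(k) = k + 11/3.
d = 0 from the (1,0,1) case.
Solve for f: f(k) = 1/3 (degree 0 ≤ 0).
Get s_k = R·t_k = -3**k*factorial(k + 3) with R(k) = B(k−1)f(k)/C(k) = 1/(3*k + 11).
Δs = -3**k*(3*k + 11)*factorial(k + 3), as required.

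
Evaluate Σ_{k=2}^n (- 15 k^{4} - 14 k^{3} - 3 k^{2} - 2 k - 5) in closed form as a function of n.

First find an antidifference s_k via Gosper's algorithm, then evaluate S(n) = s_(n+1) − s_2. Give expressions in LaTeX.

Step 1: r(k) = (15*k**4 + 74*k**3 + 135*k**2 + 110*k + 39)/(15*k**4 + 14*k**3 + 3*k**2 + 2*k + 5).
So A=1 and B=1, with C=k**4 + 14*k**3/15 + k**2/5 + 2*k/15 + 1/3.
Key eq: (1)·f(k+1) = (1)·f(k) + (k**4 + 14*k**3/15 + k**2/5 + 2*k/15 + 1/3).
Bound: deg f ≤ 5.
Solve for f: f(k) = k*(3*k**4 - 4*k**3 - k**2 + 3*k + 4)/15 (degree 5 ≤ 5).
Get s_k = R·t_k = k*(-3*k**4 + 4*k**3 + k**2 - 3*k - 4) with R(k) = B(k−1)f(k)/C(k) = k*(3*k**4 - 4*k**3 - k**2 + 3*k + 4)/(15*k**4 + 14*k**3 + 3*k**2 + 2*k + 5).
s_(k+1) − s_k = -15*k**4 - 14*k**3 - 3*k**2 - 2*k - 5 = t_k.
Evaluate: s_(n+1) = -3*n**5 - 11*n**4 - 13*n**3 - 6*n**2 - 6*n - 5; subtract s_(2) = -44 ⇒ S(n) = -3*n**5 - 11*n**4 - 13*n**3 - 6*n**2 - 6*n + 39.

S(n) = - 3 n^{5} - 11 n^{4} - 13 n^{3} - 6 n^{2} - 6 n + 39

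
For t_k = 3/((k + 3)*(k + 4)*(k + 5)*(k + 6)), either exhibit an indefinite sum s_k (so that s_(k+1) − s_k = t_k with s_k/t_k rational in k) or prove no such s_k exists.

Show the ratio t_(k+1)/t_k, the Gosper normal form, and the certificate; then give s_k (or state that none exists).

s_k = k*(k**2 + 12*k + 47)/(60*(k + 3)*(k + 4)*(k + 5))

t_(k+1)/t_k = (k + 3)/(k + 7).
So A=k + 3 and B=k + 7, with C=1.
Solve (k + 3)·f(k+1) − (k + 6)·f(k) = 1.
deg f ≤ 3 (via 1,1,0).
A polynomial solution: f(k) = k*(k**2 + 12*k + 47)/180.
Get s_k = R·t_k = k*(k**2 + 12*k + 47)/(60*(k + 3)*(k + 4)*(k + 5)) with R(k) = B(k−1)f(k)/C(k) = k*(k + 6)*(k**2 + 12*k + 47)/180.
s_(k+1) − s_k = 3/(k**4 + 18*k**3 + 119*k**2 + 342*k + 360) = t_k.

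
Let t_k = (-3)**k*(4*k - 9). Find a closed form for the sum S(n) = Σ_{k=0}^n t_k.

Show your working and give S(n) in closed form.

Compute t_(k+1)/t_k: get 3*(5 - 4*k)/(4*k - 9).
Normal form (A,B,C) = (-3, 1, k - 9/4).
Set up (-3)·f(k+1) − (1)·f(k) − (k - 9/4) = 0.
deg f ≤ 1 (via 0,0,1).
Match coefficients ⇒ f(k) = -(k - 3)/4.
R(k) = B(k−1)·f(k)/C(k) = -(k - 3)/(4*k - 9); s_k = R·t_k = (-3)**k*(3 - k).
s_(k+1) − s_k = (-3)**k*(4*k - 9) = t_k.
Evaluate: s_(n+1) = (-3)**(n + 1)*(2 - n); subtract s_(0) = 3 ⇒ S(n) = 3*(-3)**n*n - 6*(-3)**n - 3.

S(n) = 3*(-3)**n*n - 6*(-3)**n - 3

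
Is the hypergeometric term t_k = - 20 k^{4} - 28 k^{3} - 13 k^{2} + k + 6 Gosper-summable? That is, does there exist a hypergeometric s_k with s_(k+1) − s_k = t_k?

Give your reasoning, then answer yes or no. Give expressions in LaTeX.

Ratio r(k) = (20*k**4 + 108*k**3 + 217*k**2 + 189*k + 54)/(20*k**4 + 28*k**3 + 13*k**2 - k - 6).
Factor: A=1; B=1; C=k**4 + 7*k**3/5 + 13*k**2/20 - k/20 - 3/10.
Need (1)·f(k+1) − (1)·f(k) = k**4 + 7*k**3/5 + 13*k**2/20 - k/20 - 3/10.
d = 5 from the (0,0,4) case.
Solve for f: f(k) = k*(k + 1)*(4*k**3 - 7*k**2 + 4*k - 4)/20 (degree 5 ≤ 5).
Then R = B(k−1)f/C = k*(4*k**3 - 7*k**2 + 4*k - 4)/(20*k**3 + 8*k**2 + 5*k - 6), so s_k = R(k)·t_k = k*(-4*k**4 + 3*k**3 + 3*k**2 + 4).
s_(k+1) − s_k = -20*k**4 - 28*k**3 - 13*k**2 + k + 6 = t_k.

Yes. s_k = k \left(- 4 k^{4} + 3 k^{3} + 3 k^{2} + 4\right).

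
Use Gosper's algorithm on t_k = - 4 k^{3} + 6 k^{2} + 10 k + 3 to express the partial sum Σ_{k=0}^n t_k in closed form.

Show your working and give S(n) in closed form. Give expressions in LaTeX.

Compute t_(k+1)/t_k: get (4*k**3 + 6*k**2 - 10*k - 15)/(4*k**3 - 6*k**2 - 10*k - 3).
Normal form (A,B,C) = (1, 1, k**3 - 3*k**2/2 - 5*k/2 - 3/4).
Set up (1)·f(k+1) − (1)·f(k) − (k**3 - 3*k**2/2 - 5*k/2 - 3/4) = 0.
From deg A=0, deg B=0, deg C=3: d=4.
Coefficient equations give f(k) = k*(k**3 - 4*k**2 - k + 1)/4.
R(k) = B(k−1)·f(k)/C(k) = k*(k**3 - 4*k**2 - k + 1)/((2*k + 1)*(2*k**2 - 4*k - 3)); s_k = R·t_k = k*(-k**3 + 4*k**2 + k - 1).
Δs = -4*k**3 + 6*k**2 + 10*k + 3, as required.
Σ_(k=0)^n t_k = s_(n+1) − s_(0) = (-n**4 + 7*n**2 + 9*n + 3) − (0), i.e. -n**4 + 7*n**2 + 9*n + 3.

S(n) = - n^{4} + 7 n^{2} + 9 n + 3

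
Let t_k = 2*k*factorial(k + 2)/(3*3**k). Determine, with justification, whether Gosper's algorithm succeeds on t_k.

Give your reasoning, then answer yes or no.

Compute t_(k+1)/t_k: get (k + 1)*(k + 3)/(3*k).
Take A(k)=k/3 + 1, B(k)=1, C(k)=k.
Solve (k/3 + 1)·f(k+1) − (1)·f(k) = k.
deg f ≤ 0 (via 1,0,1).
Solving with deg f ≤ 0: f(k) = 3.
R(k) = B(k−1)·f(k)/C(k) = 3/k; s_k = R·t_k = 2*factorial(k + 2)/3**k.
Verify: 2*k*factorial(k + 2)/(3*3**k) matches t_k.

Yes. s_k = 2*factorial(k + 2)/3**k.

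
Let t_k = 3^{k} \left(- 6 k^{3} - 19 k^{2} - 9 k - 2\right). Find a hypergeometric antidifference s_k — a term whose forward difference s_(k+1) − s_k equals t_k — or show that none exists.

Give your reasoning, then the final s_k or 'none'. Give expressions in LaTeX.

s_k = 3^{k} \left(- 3 k^{3} + 4 k^{2} - 3 k + 2\right)

t_(k+1)/t_k = 3*(6*k**3 + 37*k**2 + 65*k + 36)/(6*k**3 + 19*k**2 + 9*k + 2).
Normal form (A,B,C) = (3, 1, k**3 + 19*k**2/6 + 3*k/2 + 1/3).
f must satisfy (3)·f(k+1) − (1)·f(k) = k**3 + 19*k**2/6 + 3*k/2 + 1/3.
Degrees (0,0,3) ⇒ d ≤ 3.
A polynomial solution: f(k) = (k - 1)*(3*k**2 - k + 2)/6.
Get s_k = R·t_k = 3**k*(-3*k**3 + 4*k**2 - 3*k + 2) with R(k) = B(k−1)f(k)/C(k) = (k - 1)*(3*k**2 - k + 2)/(6*k**3 + 19*k**2 + 9*k + 2).
Δs = 3**k*(-6*k**3 - 19*k**2 - 9*k - 2), as required.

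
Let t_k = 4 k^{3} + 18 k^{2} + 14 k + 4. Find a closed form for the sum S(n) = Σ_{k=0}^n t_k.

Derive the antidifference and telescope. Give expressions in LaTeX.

t_(k+1)/t_k = (2*k**3 + 15*k**2 + 31*k + 20)/(2*k**3 + 9*k**2 + 7*k + 2).
Take A(k)=1, B(k)=1, C(k)=k**3 + 9*k**2/2 + 7*k/2 + 1.
Need (1)·f(k+1) − (1)·f(k) = k**3 + 9*k**2/2 + 7*k/2 + 1.
Bound: deg f ≤ 4.
Solving with deg f ≤ 4: f(k) = k**2*(k**2 + 4*k - 1)/4.
Then R = B(k−1)f/C = k**2*(k**2 + 4*k - 1)/(2*(2*k**3 + 9*k**2 + 7*k + 2)), so s_k = R(k)·t_k = k**2*(k**2 + 4*k - 1).
Check: Δs_k = 4*k**3 + 18*k**2 + 14*k + 4. ✓
Σ_(k=0)^n t_k = s_(n+1) − s_(0) = (n**4 + 8*n**3 + 17*n**2 + 14*n + 4) − (0), i.e. n**4 + 8*n**3 + 17*n**2 + 14*n + 4.

S(n) = n^{4} + 8 n^{3} + 17 n^{2} + 14 n + 4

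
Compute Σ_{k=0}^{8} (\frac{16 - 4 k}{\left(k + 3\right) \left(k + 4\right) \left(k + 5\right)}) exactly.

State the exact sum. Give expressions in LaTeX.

Σ = 5/13

The ratio is (k - 3)*(k + 3)/((k - 4)*(k + 6)).
Normal form (A,B,C) = (k + 3, k + 6, k - 4).
Solve (k + 3)·f(k+1) − (k + 5)·f(k) = k - 4.
Bound: deg f ≤ 2.
Solve for f: f(k) = -k*(k + 31)/24 (degree 2 ≤ 2).
Certificate R = B(k−1)f/C = -k*(k + 5)*(k + 31)/(24*(k - 4)) gives s_k = k*(k + 31)/(6*(k + 3)*(k + 4)).
Δs = 4*(4 - k)/(k**3 + 12*k**2 + 47*k + 60), as required.
Σ_(k=0)^(8) t_k = s_(9) − s_(0) = 5/13 − (0) = 5/13.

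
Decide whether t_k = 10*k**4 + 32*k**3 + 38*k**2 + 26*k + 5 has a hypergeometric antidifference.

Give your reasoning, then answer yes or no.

t_(k+1)/t_k = (10*k**4 + 72*k**3 + 194*k**2 + 238*k + 111)/(10*k**4 + 32*k**3 + 38*k**2 + 26*k + 5).
A = 1, B = 1, C = k**4 + 16*k**3/5 + 19*k**2/5 + 13*k/5 + 1/2.
Key eq: (1)·f(k+1) = (1)·f(k) + (k**4 + 16*k**3/5 + 19*k**2/5 + 13*k/5 + 1/2).
deg f ≤ 5 (via 0,0,4).
Coefficient equations give f(k) = k*(2*k**4 + 3*k**3 + 2*k - 2)/10.
Certificate R = B(k−1)f/C = k*(2*k**4 + 3*k**3 + 2*k - 2)/(10*k**4 + 32*k**3 + 38*k**2 + 26*k + 5) gives s_k = k*(2*k**4 + 3*k**3 + 2*k - 2).
Check: Δs_k = 10*k**4 + 32*k**3 + 38*k**2 + 26*k + 5. ✓

Yes. s_k = k*(2*k**4 + 3*k**3 + 2*k - 2).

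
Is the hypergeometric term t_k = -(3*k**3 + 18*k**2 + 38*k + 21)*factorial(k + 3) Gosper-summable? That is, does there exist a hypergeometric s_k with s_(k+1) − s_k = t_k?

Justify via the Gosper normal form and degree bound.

Yes. s_k = -(3*k**2 + 3*k - 1)*factorial(k + 3).

The ratio is (3*k**4 + 39*k**3 + 191*k**2 + 412*k + 320)/(3*k**3 + 18*k**2 + 38*k + 21).
A = k + 4, B = 1, C = k**3 + 6*k**2 + 38*k/3 + 7.
Need (k + 4)·f(k+1) − (1)·f(k) = k**3 + 6*k**2 + 38*k/3 + 7.
From deg A=1, deg B=0, deg C=3: d=2.
A polynomial solution: f(k) = (3*k**2 + 3*k - 1)/3.
Get s_k = R·t_k = -(3*k**2 + 3*k - 1)*factorial(k + 3) with R(k) = B(k−1)f(k)/C(k) = (3*k**2 + 3*k - 1)/(3*k**3 + 18*k**2 + 38*k + 21).
s_(k+1) − s_k = -(3*k**3 + 18*k**2 + 38*k + 21)*factorial(k + 3) = t_k.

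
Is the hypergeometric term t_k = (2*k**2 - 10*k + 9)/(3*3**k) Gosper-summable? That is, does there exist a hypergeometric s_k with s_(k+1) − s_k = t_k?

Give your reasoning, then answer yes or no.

Compute t_(k+1)/t_k: get (2*k**2 - 6*k + 1)/(3*(2*k**2 - 10*k + 9)).
Factor: A=1/3; B=1; C=k**2 - 5*k + 9/2.
Need (1/3)·f(k+1) − (1)·f(k) = k**2 - 5*k + 9/2.
From deg A=0, deg B=0, deg C=2: d=2.
A polynomial solution: f(k) = -3*(k - 3)*(k - 1)/2.
Then R = B(k−1)f/C = -3*(k - 3)*(k - 1)/(2*k**2 - 10*k + 9), so s_k = R(k)·t_k = (-k**2 + 4*k - 3)/3**k.
Check: Δs_k = (2*k**2 - 10*k + 9)/(3*3**k). ✓

Yes. s_k = (-k**2 + 4*k - 3)/3**k.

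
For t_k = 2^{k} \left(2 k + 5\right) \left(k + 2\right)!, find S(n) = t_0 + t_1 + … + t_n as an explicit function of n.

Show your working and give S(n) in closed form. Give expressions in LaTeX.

Step 1: r(k) = 2*(k + 3)*(2*k + 7)/(2*k + 5).
So A=2*k + 6 and B=1, with C=k + 5/2.
Need (2*k + 6)·f(k+1) − (1)·f(k) = k + 5/2.
d = 0 from the (1,0,1) case.
Match coefficients ⇒ f(k) = 1/2.
Then R = B(k−1)f/C = 1/(2*k + 5), so s_k = R(k)·t_k = 2**k*factorial(k + 2).
Verify: 2**k*(2*k + 5)*factorial(k + 2) matches t_k.
Evaluate: s_(n+1) = 2**(n + 1)*factorial(n + 3); subtract s_(0) = 2 ⇒ S(n) = 2*2**n*factorial(n + 3) - 2.

S(n) = 2 \cdot 2^{n} \left(n + 3\right)! - 2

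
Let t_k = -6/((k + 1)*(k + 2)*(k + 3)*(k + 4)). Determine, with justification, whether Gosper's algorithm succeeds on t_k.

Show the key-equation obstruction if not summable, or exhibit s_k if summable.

Yes. s_k = k*(-k**2 - 6*k - 11)/(3*(k + 1)*(k + 2)*(k + 3)).

Ratio r(k) = (k + 1)/(k + 5).
A = k + 1, B = k + 5, C = 1.
f must satisfy (k + 1)·f(k+1) − (k + 4)·f(k) = 1.
Bound: deg f ≤ 3.
Coefficient equations give f(k) = k*(k**2 + 6*k + 11)/18.
Then R = B(k−1)f/C = k*(k + 4)*(k**2 + 6*k + 11)/18, so s_k = R(k)·t_k = k*(-k**2 - 6*k - 11)/(3*(k + 1)*(k + 2)*(k + 3)).
s_(k+1) − s_k = -6/(k**4 + 10*k**3 + 35*k**2 + 50*k + 24) = t_k.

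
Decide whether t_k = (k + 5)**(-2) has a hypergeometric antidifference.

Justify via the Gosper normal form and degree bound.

t_(k+1)/t_k = (k + 5)**2/(k + 6)**2.
So A=k**2 + 10*k + 25 and B=k**2 + 12*k + 36, with C=1.
Set up (k**2 + 10*k + 25)·f(k+1) − (k**2 + 10*k + 25)·f(k) − (1) = 0.
d = 0 from the (2,2,0) case.
Put f(k) = c0: A·f(k+1) − B(k−1)·f(k) − C = -1; need -1 = 0 — inconsistent ⇒ no f, not summable.

No; the coefficient equations for f are inconsistent.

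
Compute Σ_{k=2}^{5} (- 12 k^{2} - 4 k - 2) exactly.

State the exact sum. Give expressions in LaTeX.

Σ = -712

Step 1: r(k) = (6*k**2 + 14*k + 9)/(6*k**2 + 2*k + 1).
Normal form (A,B,C) = (1, 1, k**2 + k/3 + 1/6).
f must satisfy (1)·f(k+1) − (1)·f(k) = k**2 + k/3 + 1/6.
Bound: deg f ≤ 3.
A polynomial solution: f(k) = k*(2*k**2 - 2*k + 1)/6.
R(k) = B(k−1)·f(k)/C(k) = k*(2*k**2 - 2*k + 1)/(6*k**2 + 2*k + 1); s_k = R·t_k = 2*k*(-2*k**2 + 2*k - 1).
Verify: -12*k**2 - 4*k - 2 matches t_k.
Σ_(k=2)^(5) t_k = s_(6) − s_(2) = -732 − (-20) = -712.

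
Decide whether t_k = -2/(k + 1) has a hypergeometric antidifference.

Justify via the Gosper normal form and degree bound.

No — t_k has no hypergeometric antidifference.

Step 1: r(k) = (k + 1)/(k + 2).
Gosper form: A/B · C(k+1)/C(k) with A=k + 1, B=k + 2, C=1.
Set up (k + 1)·f(k+1) − (k + 1)·f(k) − (1) = 0.
d = 0 from the (1,1,0) case.
Write f(k) = c0. Then LHS − RHS = -1, requiring -1 = 0: contradictory. No certificate.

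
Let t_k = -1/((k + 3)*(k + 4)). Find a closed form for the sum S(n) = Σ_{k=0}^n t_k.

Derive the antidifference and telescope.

Ratio r(k) = (k + 3)/(k + 5).
Gosper form: A/B · C(k+1)/C(k) with A=k + 3, B=k + 5, C=1.
f must satisfy (k + 3)·f(k+1) − (k + 4)·f(k) = 1.
Degrees (1,1,0) ⇒ d ≤ 1.
A polynomial solution: f(k) = k/3.
Certificate R = B(k−1)f/C = k*(k + 4)/3 gives s_k = -k/(3*k + 9).
Δs = -1/(k**2 + 7*k + 12), as required.
Evaluate: s_(n+1) = (-n - 1)/(3*(n + 4)); subtract s_(0) = 0 ⇒ S(n) = (-n - 1)/(3*(n + 4)).

S(n) = (-n - 1)/(3*(n + 4))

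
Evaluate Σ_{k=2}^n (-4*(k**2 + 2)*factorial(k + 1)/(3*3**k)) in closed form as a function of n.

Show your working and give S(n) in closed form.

S(n) = 3**(-n - 1)*(16*3**n - 4*n**3*factorial(n) - 16*n**2*factorial(n) - 20*n*factorial(n) - 8*factorial(n))

The ratio is (k + 2)*((k + 1)**2 + 2)/(3*(k**2 + 2)).
Factor: A=k/3 + 2/3; B=1; C=k**2 + 2.
f must satisfy (k/3 + 2/3)·f(k+1) − (1)·f(k) = k**2 + 2.
From deg A=1, deg B=0, deg C=2: d=1.
Solving with deg f ≤ 1: f(k) = 3*k.
Then R = B(k−1)f/C = 3*k/(k**2 + 2), so s_k = R(k)·t_k = -4*k*factorial(k + 1)/3**k.
Verify: -4*(k**2 + 2)*factorial(k + 1)/(3*3**k) matches t_k.
Σ_(k=2)^n t_k = s_(n+1) − s_(2) = (-4*3**(-n - 1)*(n + 1)*factorial(n + 2)) − (-16/3), i.e. 3**(-n - 1)*(16*3**n - 4*n**3*factorial(n) - 16*n**2*factorial(n) - 20*n*factorial(n) - 8*factorial(n)).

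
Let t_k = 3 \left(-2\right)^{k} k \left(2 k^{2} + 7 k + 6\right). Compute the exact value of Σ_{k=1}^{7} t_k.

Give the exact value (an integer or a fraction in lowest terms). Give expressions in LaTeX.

The ratio is 2*(-2*k**3 - 13*k**2 - 26*k - 15)/(k*(2*k**2 + 7*k + 6)).
Take A(k)=-2, B(k)=1, C(k)=k**3 + 7*k**2/2 + 3*k.
f must satisfy (-2)·f(k+1) − (1)·f(k) = k**3 + 7*k**2/2 + 3*k.
d = 3 from the (0,0,3) case.
A polynomial solution: f(k) = -(2*k**3 + 3*k**2 - 2*k - 2)/6.
Certificate R = B(k−1)f/C = -(2*k**3 + 3*k**2 - 2*k - 2)/(3*k*(k + 2)*(2*k + 3)) gives s_k = (-2)**k*(-2*k**3 - 3*k**2 + 2*k + 2).
Check: Δs_k = 3*(-2)**k*k*(2*k**2 + 7*k + 6). ✓
Sum = s_(8) − s_(1); s_(8) = -306688, s_(1) = 2 ⇒ -306690.

Σ = -306690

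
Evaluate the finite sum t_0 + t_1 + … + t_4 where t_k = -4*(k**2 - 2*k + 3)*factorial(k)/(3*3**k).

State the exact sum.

Step 1: r(k) = (k**3 + k**2 + 2*k + 2)/(3*(k**2 - 2*k + 3)).
Take A(k)=k/3 + 1/3, B(k)=1, C(k)=k**2 - 2*k + 3.
Need (k/3 + 1/3)·f(k+1) − (1)·f(k) = k**2 - 2*k + 3.
From deg A=1, deg B=0, deg C=2: d=1.
Solve for f: f(k) = 3*(k - 1) (degree 1 ≤ 1).
Certificate R = B(k−1)f/C = 3*(k - 1)/(k**2 - 2*k + 3) gives s_k = -4*(k - 1)*factorial(k)/3**k.
Verify: -4*(k**2 - 2*k + 3)*factorial(k)/(3*3**k) matches t_k.
Telescoping: Σ = s_(5) − s_(0) = -640/81 − (4) = -964/81.

Σ = -964/81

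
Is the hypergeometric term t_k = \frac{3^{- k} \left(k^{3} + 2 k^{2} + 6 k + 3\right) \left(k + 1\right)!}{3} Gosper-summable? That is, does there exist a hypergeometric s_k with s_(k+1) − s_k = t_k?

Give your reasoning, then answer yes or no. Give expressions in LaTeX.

Yes. s_k = 3^{- k} \left(k^{2} + k + 1\right) \left(k + 1\right)!.

Compute t_(k+1)/t_k: get (k**4 + 7*k**3 + 23*k**2 + 38*k + 24)/(3*(k**3 + 2*k**2 + 6*k + 3)).
Normal form (A,B,C) = (k/3 + 2/3, 1, k**3 + 2*k**2 + 6*k + 3).
Set up (k/3 + 2/3)·f(k+1) − (1)·f(k) − (k**3 + 2*k**2 + 6*k + 3) = 0.
Bound: deg f ≤ 2.
Solve for f: f(k) = 3*(k**2 + k + 1) (degree 2 ≤ 2).
Then R = B(k−1)f/C = 3*(k**2 + k + 1)/(k**3 + 2*k**2 + 6*k + 3), so s_k = R(k)·t_k = (k**2 + k + 1)*factorial(k + 1)/3**k.
Verify: (k**3 + 2*k**2 + 6*k + 3)*factorial(k + 1)/(3*3**k) matches t_k.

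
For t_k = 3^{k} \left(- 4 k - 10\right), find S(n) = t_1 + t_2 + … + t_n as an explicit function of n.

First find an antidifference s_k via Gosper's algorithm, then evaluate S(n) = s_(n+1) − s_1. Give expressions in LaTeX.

S(n) = - 6 \cdot 3^{n} n - 12 \cdot 3^{n} + 12

Step 1: r(k) = 3*(2*k + 7)/(2*k + 5).
Factor: A=3; B=1; C=k + 5/2.
Set up (3)·f(k+1) − (1)·f(k) − (k + 5/2) = 0.
Bound: deg f ≤ 1.
Solve for f: f(k) = (k + 1)/2 (degree 1 ≤ 1).
Certificate R = B(k−1)f/C = (k + 1)/(2*k + 5) gives s_k = -2*3**k*(k + 1).
Δs = 3**k*(-4*k - 10), as required.
s_(n+1) = 6*3**n*(-n - 2) and s_(1) = -12, so S(n) = -6*3**n*n - 12*3**n + 12.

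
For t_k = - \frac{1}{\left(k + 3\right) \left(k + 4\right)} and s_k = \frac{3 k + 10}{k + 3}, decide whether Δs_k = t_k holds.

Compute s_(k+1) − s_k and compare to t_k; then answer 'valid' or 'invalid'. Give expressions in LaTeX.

Valid: the claim telescopes to t_k.

s_(k+1) = (3*k + 13)/(k + 4)
s_(k+1) − s_k = -1/(k**2 + 7*k + 12)
(s_(k+1) − s_k) − t_k = 0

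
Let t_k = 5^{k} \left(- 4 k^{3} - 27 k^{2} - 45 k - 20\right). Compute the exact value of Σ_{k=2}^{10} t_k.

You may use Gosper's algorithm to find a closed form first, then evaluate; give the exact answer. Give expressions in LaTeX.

r(k) = 5*(4*k**3 + 39*k**2 + 111*k + 96)/(4*k**3 + 27*k**2 + 45*k + 20) after simplifying.
Factor: A=5; B=1; C=k**3 + 27*k**2/4 + 45*k/4 + 5.
Set up (5)·f(k+1) − (1)·f(k) − (k**3 + 27*k**2/4 + 45*k/4 + 5) = 0.
Degrees (0,0,3) ⇒ d ≤ 3.
A polynomial solution: f(k) = k**2*(k + 3)/4.
Certificate R = B(k−1)f/C = k**2*(k + 3)/(4*k**3 + 27*k**2 + 45*k + 20) gives s_k = 5**k*k**2*(-k - 3).
s_(k+1) − s_k = 5**k*(-4*k**3 - 27*k**2 - 45*k - 20) = t_k.
Σ_(k=2)^(10) t_k = s_(11) − s_(2) = -82714843750 − (-500) = -82714843250.

Σ = -82714843250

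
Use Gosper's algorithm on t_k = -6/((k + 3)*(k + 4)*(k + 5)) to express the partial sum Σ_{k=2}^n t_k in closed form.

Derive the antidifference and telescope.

t_(k+1)/t_k = (k + 3)/(k + 6).
So A=k + 3 and B=k + 6, with C=1.
Need (k + 3)·f(k+1) − (k + 5)·f(k) = 1.
deg f ≤ 2 (via 1,1,0).
Solve for f: f(k) = k*(k + 7)/24 (degree 2 ≤ 2).
Certificate R = B(k−1)f/C = k*(k + 5)*(k + 7)/24 gives s_k = k*(-k - 7)/(4*(k + 3)*(k + 4)).
Δs = -6/(k**3 + 12*k**2 + 47*k + 60), as required.
Evaluate: s_(n+1) = (-n**2 - 9*n - 8)/(4*(n**2 + 9*n + 20)); subtract s_(2) = -3/20 ⇒ S(n) = (-n**2 - 9*n + 10)/(10*(n**2 + 9*n + 20)).

S(n) = (-n**2 - 9*n + 10)/(10*(n**2 + 9*n + 20))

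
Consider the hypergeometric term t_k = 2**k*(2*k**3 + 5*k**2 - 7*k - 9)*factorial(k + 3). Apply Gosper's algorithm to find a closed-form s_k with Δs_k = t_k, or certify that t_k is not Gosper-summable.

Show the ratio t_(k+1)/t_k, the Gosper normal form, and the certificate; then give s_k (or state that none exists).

r(k) = 2*(2*k**4 + 19*k**3 + 53*k**2 + 27*k - 36)/(2*k**3 + 5*k**2 - 7*k - 9) after simplifying.
Normal form (A,B,C) = (2*k + 8, 1, k**3 + 5*k**2/2 - 7*k/2 - 9/2).
Set up (2*k + 8)·f(k+1) − (1)·f(k) − (k**3 + 5*k**2/2 - 7*k/2 - 9/2) = 0.
deg f ≤ 2 (via 1,0,3).
Coefficient equations give f(k) = (k**2 - 3*k + 1)/2.
Certificate R = B(k−1)f/C = (k**2 - 3*k + 1)/(2*k**3 + 5*k**2 - 7*k - 9) gives s_k = 2**k*(k**2 - 3*k + 1)*factorial(k + 3).
Verify: 2**k*(2*k**3 + 5*k**2 - 7*k - 9)*factorial(k + 3) matches t_k.

s_k = 2**k*(k**2 - 3*k + 1)*factorial(k + 3)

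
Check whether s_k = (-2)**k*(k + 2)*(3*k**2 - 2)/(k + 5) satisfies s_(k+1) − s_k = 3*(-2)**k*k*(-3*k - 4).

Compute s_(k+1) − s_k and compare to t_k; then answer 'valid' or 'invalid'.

s_(k+1) = (-2)**(k + 1)*(k + 3)*(3*(k + 1)**2 - 2)/(k + 6)
s_(k+1) − s_k = (-2)**k*(-9*k**4 - 84*k**3 - 222*k**2 - 180*k - 6)/(k**2 + 11*k + 30)
(s_(k+1) − s_k) − t_k = (-2)**k*(27*k**3 + 180*k**2 + 180*k - 6)/(k**2 + 11*k + 30)

Invalid: residual (-2)**k*(27*k**3 + 180*k**2 + 180*k - 6)/(k**2 + 11*k + 30) ≠ 0.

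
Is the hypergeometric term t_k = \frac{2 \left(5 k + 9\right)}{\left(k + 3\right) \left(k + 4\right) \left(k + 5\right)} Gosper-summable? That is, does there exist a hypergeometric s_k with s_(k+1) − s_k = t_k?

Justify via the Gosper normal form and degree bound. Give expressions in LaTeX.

Yes. s_k = \frac{2 k \left(k + 2\right)}{\left(k + 3\right) \left(k + 4\right)}.

Compute t_(k+1)/t_k: get (k + 3)*(5*k + 14)/((k + 6)*(5*k + 9)).
Gosper form: A/B · C(k+1)/C(k) with A=k + 3, B=k + 6, C=k + 9/5.
f must satisfy (k + 3)·f(k+1) − (k + 5)·f(k) = k + 9/5.
From deg A=1, deg B=1, deg C=1: d=2.
Match coefficients ⇒ f(k) = k*(k + 2)/5.
Certificate R = B(k−1)f/C = k*(k + 2)*(k + 5)/(5*k + 9) gives s_k = 2*k*(k + 2)/((k + 3)*(k + 4)).
Verify: 2*(5*k + 9)/(k**3 + 12*k**2 + 47*k + 60) matches t_k.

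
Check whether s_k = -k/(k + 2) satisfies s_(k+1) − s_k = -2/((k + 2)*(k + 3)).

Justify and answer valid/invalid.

s_(k+1) = (-k - 1)/(k + 3)
s_(k+1) − s_k = -2/(k**2 + 5*k + 6)
(s_(k+1) − s_k) − t_k = 0

Valid — Δs_k = t_k.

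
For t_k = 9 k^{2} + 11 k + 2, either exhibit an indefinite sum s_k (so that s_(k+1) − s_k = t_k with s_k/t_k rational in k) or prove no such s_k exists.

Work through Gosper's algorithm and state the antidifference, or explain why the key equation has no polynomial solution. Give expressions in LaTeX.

Ratio r(k) = (9*k**2 + 29*k + 22)/(9*k**2 + 11*k + 2).
A = 1, B = 1, C = k**2 + 11*k/9 + 2/9.
f must satisfy (1)·f(k+1) − (1)·f(k) = k**2 + 11*k/9 + 2/9.
deg f ≤ 3 (via 0,0,2).
Solving with deg f ≤ 3: f(k) = k*(k + 1)*(3*k - 2)/9.
Get s_k = R·t_k = k*(3*k**2 + k - 2) with R(k) = B(k−1)f(k)/C(k) = k*(3*k - 2)/(9*k + 2).
s_(k+1) − s_k = 9*k**2 + 11*k + 2 = t_k.

s_k = k \left(3 k^{2} + k - 2\right)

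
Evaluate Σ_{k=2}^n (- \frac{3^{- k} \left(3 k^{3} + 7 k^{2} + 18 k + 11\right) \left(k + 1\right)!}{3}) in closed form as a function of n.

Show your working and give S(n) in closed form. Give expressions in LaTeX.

S(n) = 3^{- n - 1} \left(46 \cdot 3^{n} - 3 n^{4} n! - 19 n^{3} n! - 46 n^{2} n! - 50 n n! - 20 n!\right)

Compute t_(k+1)/t_k: get (3*k**4 + 22*k**3 + 73*k**2 + 121*k + 78)/(3*(3*k**3 + 7*k**2 + 18*k + 11)).
Factor: A=k/3 + 2/3; B=1; C=k**3 + 7*k**2/3 + 6*k + 11/3.
Solve (k/3 + 2/3)·f(k+1) − (1)·f(k) = k**3 + 7*k**2/3 + 6*k + 11/3.
d = 2 from the (1,0,3) case.
Match coefficients ⇒ f(k) = 3*k**2 + 4*k + 3.
Get s_k = R·t_k = -(3*k**2 + 4*k + 3)*factorial(k + 1)/3**k with R(k) = B(k−1)f(k)/C(k) = 3*(3*k**2 + 4*k + 3)/(3*k**3 + 7*k**2 + 18*k + 11).
s_(k+1) − s_k = -(3*k**3 + 7*k**2 + 18*k + 11)*factorial(k + 1)/(3*3**k) = t_k.
Telescope: S(n) = s_(n+1) − s_(2) = -3**(-n - 1)*(3*n**2 + 10*n + 10)*factorial(n + 2) − (-46/3) = 3**(-n - 1)*(46*3**n - 3*n**4*factorial(n) - 19*n**3*factorial(n) - 46*n**2*factorial(n) - 50*n*factorial(n) - 20*factorial(n)).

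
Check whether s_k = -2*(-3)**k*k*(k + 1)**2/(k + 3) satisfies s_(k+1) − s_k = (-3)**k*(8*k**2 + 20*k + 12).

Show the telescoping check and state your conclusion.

s_(k+1) = 6*(-3)**k*(k + 1)*(k + 2)**2/(k + 4)
s_(k+1) − s_k = 2*(-3)**k*(k + 1)*(k*(k + 1)*(k + 4) + 3*(k + 2)**2*(k + 3))/((k + 3)*(k + 4))
(s_(k+1) − s_k) − t_k = (-3)**k*(-16*k**3 - 92*k**2 - 148*k - 72)/(k**2 + 7*k + 12)

Invalid: residual (-3)**k*(-16*k**3 - 92*k**2 - 148*k - 72)/(k**2 + 7*k + 12) ≠ 0.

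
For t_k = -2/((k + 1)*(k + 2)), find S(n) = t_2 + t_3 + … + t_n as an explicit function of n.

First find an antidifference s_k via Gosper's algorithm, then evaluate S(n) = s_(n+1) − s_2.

S(n) = 2*(1 - n)/(3*(n + 2))

r(k) = (k + 1)/(k + 3) after simplifying.
Factor: A=k + 1; B=k + 3; C=1.
f must satisfy (k + 1)·f(k+1) − (k + 2)·f(k) = 1.
From deg A=1, deg B=1, deg C=0: d=1.
Coefficient equations give f(k) = k.
So s_k = (B(k−1)f/C)·t_k = (k*(k + 2))·t_k = -2*k/(k + 1).
Verify: -2/(k**2 + 3*k + 2) matches t_k.
Telescope: S(n) = s_(n+1) − s_(2) = 2*(-n - 1)/(n + 2) − (-4/3) = 2*(1 - n)/(3*(n + 2)).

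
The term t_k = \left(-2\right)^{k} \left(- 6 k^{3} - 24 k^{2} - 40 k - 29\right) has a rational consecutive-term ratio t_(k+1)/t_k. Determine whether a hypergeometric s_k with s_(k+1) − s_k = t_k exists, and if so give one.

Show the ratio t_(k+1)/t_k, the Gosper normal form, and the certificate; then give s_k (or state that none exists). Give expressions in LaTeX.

s_k = \left(-2\right)^{k} \left(2 k^{3} + 4 k^{2} + 4 k + 3\right)

r(k) = 2*(-6*k**3 - 42*k**2 - 106*k - 99)/(6*k**3 + 24*k**2 + 40*k + 29) after simplifying.
Factor: A=-2; B=1; C=k**3 + 4*k**2 + 20*k/3 + 29/6.
Need (-2)·f(k+1) − (1)·f(k) = k**3 + 4*k**2 + 20*k/3 + 29/6.
Degrees (0,0,3) ⇒ d ≤ 3.
A polynomial solution: f(k) = -(2*k**3 + 4*k**2 + 4*k + 3)/6.
So s_k = (B(k−1)f/C)·t_k = (-(2*k**3 + 4*k**2 + 4*k + 3)/(6*k**3 + 24*k**2 + 40*k + 29))·t_k = (-2)**k*(2*k**3 + 4*k**2 + 4*k + 3).
Δs = (-2)**k*(-6*k**3 - 24*k**2 - 40*k - 29), as required.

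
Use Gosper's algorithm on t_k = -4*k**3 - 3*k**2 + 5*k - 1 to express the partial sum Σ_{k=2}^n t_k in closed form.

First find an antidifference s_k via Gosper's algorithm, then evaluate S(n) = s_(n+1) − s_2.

S(n) = -n**4 - 3*n**3 + n + 3

Ratio r(k) = (4*k**3 + 15*k**2 + 13*k + 3)/(4*k**3 + 3*k**2 - 5*k + 1).
Take A(k)=1, B(k)=1, C(k)=k**3 + 3*k**2/4 - 5*k/4 + 1/4.
Key eq: (1)·f(k+1) = (1)·f(k) + (k**3 + 3*k**2/4 - 5*k/4 + 1/4).
Bound: deg f ≤ 4.
Match coefficients ⇒ f(k) = k*(k**3 - k**2 - 3*k + 4)/4.
R(k) = B(k−1)·f(k)/C(k) = k*(k**3 - k**2 - 3*k + 4)/((4*k - 1)*(k**2 + k - 1)); s_k = R·t_k = k*(-k**3 + k**2 + 3*k - 4).
Verify: -4*k**3 - 3*k**2 + 5*k - 1 matches t_k.
Evaluate: s_(n+1) = -n**4 - 3*n**3 + n - 1; subtract s_(2) = -4 ⇒ S(n) = -n**4 - 3*n**3 + n + 3.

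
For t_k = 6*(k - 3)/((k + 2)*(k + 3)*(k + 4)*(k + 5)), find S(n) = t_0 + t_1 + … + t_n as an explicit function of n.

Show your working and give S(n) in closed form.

S(n) = (-n**3 - 12*n**2 - 65*n - 54)/(6*(n**3 + 12*n**2 + 47*n + 60))

t_(k+1)/t_k = (k - 2)*(k + 2)/((k - 3)*(k + 6)).
Factor: A=k + 2; B=k + 6; C=k - 3.
Key eq: (k + 2)·f(k+1) = (k + 5)·f(k) + (k - 3).
Degrees (1,1,1) ⇒ d ≤ 3.
Solving with deg f ≤ 3: f(k) = -k*(k**2 + 9*k + 44)/36.
Then R = B(k−1)f/C = -k*(k + 5)*(k**2 + 9*k + 44)/(36*(k - 3)), so s_k = R(k)·t_k = k*(-k**2 - 9*k - 44)/(6*(k + 2)*(k + 3)*(k + 4)).
Δs = 6*(k - 3)/(k**4 + 14*k**3 + 71*k**2 + 154*k + 120), as required.
Evaluate: s_(n+1) = (-n**3 - 12*n**2 - 65*n - 54)/(6*(n**3 + 12*n**2 + 47*n + 60)); subtract s_(0) = 0 ⇒ S(n) = (-n**3 - 12*n**2 - 65*n - 54)/(6*(n**3 + 12*n**2 + 47*n + 60)).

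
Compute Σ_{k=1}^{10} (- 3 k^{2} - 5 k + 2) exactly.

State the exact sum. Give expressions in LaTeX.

Σ = -1410

Step 1: r(k) = (3*k**2 + 11*k + 6)/(3*k**2 + 5*k - 2).
A = 1, B = 1, C = k**2 + 5*k/3 - 2/3.
Key eq: (1)·f(k+1) = (1)·f(k) + (k**2 + 5*k/3 - 2/3).
Degrees (0,0,2) ⇒ d ≤ 3.
Coefficient equations give f(k) = k*(k**2 + k - 4)/3.
Get s_k = R·t_k = k*(-k**2 - k + 4) with R(k) = B(k−1)f(k)/C(k) = k*(k**2 + k - 4)/((k + 2)*(3*k - 1)).
Check: Δs_k = -3*k**2 - 5*k + 2. ✓
Sum = s_(11) − s_(1); s_(11) = -1408, s_(1) = 2 ⇒ -1410.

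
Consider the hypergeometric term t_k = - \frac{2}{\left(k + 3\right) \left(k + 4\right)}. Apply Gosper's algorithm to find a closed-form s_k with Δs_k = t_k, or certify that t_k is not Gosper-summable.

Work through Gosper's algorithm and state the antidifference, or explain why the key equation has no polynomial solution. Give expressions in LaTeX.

Ratio r(k) = (k + 3)/(k + 5).
Factor: A=k + 3; B=k + 5; C=1.
Solve (k + 3)·f(k+1) − (k + 4)·f(k) = 1.
Degrees (1,1,0) ⇒ d ≤ 1.
Coefficient equations give f(k) = k/3.
R(k) = B(k−1)·f(k)/C(k) = k*(k + 4)/3; s_k = R·t_k = -2*k/(3*k + 9).
Check: Δs_k = -2/(k**2 + 7*k + 12). ✓

s_k = - \frac{2 k}{3 k + 9}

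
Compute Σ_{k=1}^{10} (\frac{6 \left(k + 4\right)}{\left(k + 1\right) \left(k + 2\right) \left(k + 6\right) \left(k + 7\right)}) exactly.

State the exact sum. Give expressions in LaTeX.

Compute t_(k+1)/t_k: get (k + 1)*(k + 5)*(k + 6)/((k + 3)*(k + 4)*(k + 8)).
Gosper form: A/B · C(k+1)/C(k) with A=k + 1, B=k + 8, C=k**4 + 16*k**3 + 95*k**2 + 248*k + 240.
Need (k + 1)·f(k+1) − (k + 7)·f(k) = k**4 + 16*k**3 + 95*k**2 + 248*k + 240.
Bound: deg f ≤ 6.
Coefficient equations give f(k) = k*(k + 2)*(k + 3)*(k + 4)*(k + 5)*(k + 7)/12.
Then R = B(k−1)f/C = k*(k + 2)*(k + 7)**2/(12*(k + 4)), so s_k = R(k)·t_k = k*(k + 7)/(2*(k**2 + 7*k + 6)).
Verify: 6*(k + 4)/(k**4 + 16*k**3 + 83*k**2 + 152*k + 84) matches t_k.
Telescoping: Σ = s_(11) − s_(1) = 33/68 − (2/7) = 95/476.

Σ = 95/476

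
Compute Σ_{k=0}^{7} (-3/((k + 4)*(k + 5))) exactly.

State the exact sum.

t_(k+1)/t_k = (k + 4)/(k + 6).
Take A(k)=k + 4, B(k)=k + 6, C(k)=1.
Set up (k + 4)·f(k+1) − (k + 5)·f(k) − (1) = 0.
d = 1 from the (1,1,0) case.
Coefficient equations give f(k) = k/4.
Get s_k = R·t_k = -3*k/(4*k + 16) with R(k) = B(k−1)f(k)/C(k) = k*(k + 5)/4.
s_(k+1) − s_k = -3/(k**2 + 9*k + 20) = t_k.
Σ_(k=0)^(7) t_k = s_(8) − s_(0) = -1/2 − (0) = -1/2.

Σ = -1/2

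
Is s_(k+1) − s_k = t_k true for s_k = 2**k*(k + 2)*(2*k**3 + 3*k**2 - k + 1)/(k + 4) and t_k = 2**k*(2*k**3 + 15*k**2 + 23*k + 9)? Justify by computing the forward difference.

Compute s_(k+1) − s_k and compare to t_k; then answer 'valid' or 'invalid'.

s_(k+1) = 2**(k + 1)*(k + 3)*(-k + 2*(k + 1)**3 + 3*(k + 1)**2)/(k + 5)
s_(k+1) − s_k = 2**k*(2*k**5 + 29*k**4 + 156*k**3 + 356*k**2 + 337*k + 110)/(k**2 + 9*k + 20)
(s_(k+1) − s_k) − t_k = 2**(k + 1)*(-2*k**4 - 21*k**3 - 80*k**2 - 102*k - 35)/(k**2 + 9*k + 20)

Invalid: residual 2**(k + 1)*(-2*k**4 - 21*k**3 - 80*k**2 - 102*k - 35)/(k**2 + 9*k + 20) ≠ 0.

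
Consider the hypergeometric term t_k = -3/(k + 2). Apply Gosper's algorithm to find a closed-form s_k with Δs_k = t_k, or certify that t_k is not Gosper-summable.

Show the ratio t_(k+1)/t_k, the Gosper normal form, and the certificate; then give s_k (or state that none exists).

not Gosper-summable; s_k does not exist

Ratio r(k) = (k + 2)/(k + 3).
Gosper form: A/B · C(k+1)/C(k) with A=k + 2, B=k + 3, C=1.
Need (k + 2)·f(k+1) − (k + 2)·f(k) = 1.
Degrees (1,1,0) ⇒ d ≤ 0.
Generic f = c0 gives residual -1; -1 = 0 cannot hold, so t_k is not Gosper-summable.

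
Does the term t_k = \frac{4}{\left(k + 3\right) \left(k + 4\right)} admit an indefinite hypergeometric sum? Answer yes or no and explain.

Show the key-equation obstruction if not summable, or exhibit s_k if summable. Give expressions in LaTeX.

Compute t_(k+1)/t_k: get (k + 3)/(k + 5).
Factor: A=k + 3; B=k + 5; C=1.
Need (k + 3)·f(k+1) − (k + 4)·f(k) = 1.
deg f ≤ 1 (via 1,1,0).
Solve for f: f(k) = k/3 (degree 1 ≤ 1).
So s_k = (B(k−1)f/C)·t_k = (k*(k + 4)/3)·t_k = 4*k/(3*(k + 3)).
s_(k+1) − s_k = 4/(k**2 + 7*k + 12) = t_k.

Yes. s_k = \frac{4 k}{3 \left(k + 3\right)}.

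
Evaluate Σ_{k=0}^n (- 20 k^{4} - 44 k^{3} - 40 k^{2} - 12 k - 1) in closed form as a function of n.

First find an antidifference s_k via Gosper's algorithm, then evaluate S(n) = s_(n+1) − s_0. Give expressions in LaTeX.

S(n) = - 4 n^{5} - 21 n^{4} - 42 n^{3} - 37 n^{2} - 13 n - 1

Compute t_(k+1)/t_k: get (20*k**4 + 124*k**3 + 292*k**2 + 304*k + 117)/(20*k**4 + 44*k**3 + 40*k**2 + 12*k + 1).
Take A(k)=1, B(k)=1, C(k)=k**4 + 11*k**3/5 + 2*k**2 + 3*k/5 + 1/20.
f must satisfy (1)·f(k+1) − (1)·f(k) = k**4 + 11*k**3/5 + 2*k**2 + 3*k/5 + 1/20.
Bound: deg f ≤ 5.
Solving with deg f ≤ 5: f(k) = k*(4*k**4 + k**3 - 2*k**2 - 3*k + 1)/20.
R(k) = B(k−1)·f(k)/C(k) = k*(4*k**4 + k**3 - 2*k**2 - 3*k + 1)/(20*k**4 + 44*k**3 + 40*k**2 + 12*k + 1); s_k = R·t_k = k*(-4*k**4 - k**3 + 2*k**2 + 3*k - 1).
Verify: -20*k**4 - 44*k**3 - 40*k**2 - 12*k - 1 matches t_k.
Evaluate: s_(n+1) = -4*n**5 - 21*n**4 - 42*n**3 - 37*n**2 - 13*n - 1; subtract s_(0) = 0 ⇒ S(n) = -4*n**5 - 21*n**4 - 42*n**3 - 37*n**2 - 13*n - 1.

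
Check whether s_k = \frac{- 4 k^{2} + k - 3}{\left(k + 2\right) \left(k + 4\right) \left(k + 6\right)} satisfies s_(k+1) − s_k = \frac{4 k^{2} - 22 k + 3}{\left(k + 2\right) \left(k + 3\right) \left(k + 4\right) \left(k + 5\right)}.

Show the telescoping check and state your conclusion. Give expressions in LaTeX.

s_(k+1) = (k - 4*(k + 1)**2 - 2)/((k + 3)*(k + 5)*(k + 7))
s_(k+1) − s_k = (4*k**4 + 6*k**3 - 178*k**2 - 492*k + 27)/(k**6 + 27*k**5 + 295*k**4 + 1665*k**3 + 5104*k**2 + 8028*k + 5040)
(s_(k+1) − s_k) − t_k = 3*(-8*k**3 - 21*k**2 + 131*k - 33)/(k**6 + 27*k**5 + 295*k**4 + 1665*k**3 + 5104*k**2 + 8028*k + 5040)

Invalid: residual \frac{3 \left(- 8 k^{3} - 21 k^{2} + 131 k - 33\right)}{k^{6} + 27 k^{5} + 295 k^{4} + 1665 k^{3} + 5104 k^{2} + 8028 k + 5040} ≠ 0.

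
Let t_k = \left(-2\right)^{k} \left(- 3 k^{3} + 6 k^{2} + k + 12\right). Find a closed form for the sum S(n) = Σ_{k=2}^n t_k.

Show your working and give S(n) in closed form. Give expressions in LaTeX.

S(n) = - 2 \left(-2\right)^{n} n^{3} + 2 \left(-2\right)^{n} n^{2} + 4 \left(-2\right)^{n} n + 8 \left(-2\right)^{n} + 24

Step 1: r(k) = 2*(-3*k**3 - 3*k**2 + 4*k + 16)/(3*k**3 - 6*k**2 - k - 12).
Gosper form: A/B · C(k+1)/C(k) with A=-2, B=1, C=k**3 - 2*k**2 - k/3 - 4.
f must satisfy (-2)·f(k+1) − (1)·f(k) = k**3 - 2*k**2 - k/3 - 4.
deg f ≤ 3 (via 0,0,3).
Coefficient equations give f(k) = -(k**3 - 4*k**2 + 3*k - 4)/3.
Then R = B(k−1)f/C = -(k**3 - 4*k**2 + 3*k - 4)/(3*k**3 - 6*k**2 - k - 12), so s_k = R(k)·t_k = (-2)**k*(k**3 - 4*k**2 + 3*k - 4).
Verify: (-2)**k*(-3*k**3 + 6*k**2 + k + 12) matches t_k.
Evaluate: s_(n+1) = (-2)**(n + 1)*(n**3 - n**2 - 2*n - 4); subtract s_(2) = -24 ⇒ S(n) = -2*(-2)**n*n**3 + 2*(-2)**n*n**2 + 4*(-2)**n*n + 8*(-2)**n + 24.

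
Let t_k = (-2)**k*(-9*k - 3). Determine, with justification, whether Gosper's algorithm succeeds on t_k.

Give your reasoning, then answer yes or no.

Yes. s_k = (-2)**k*(3*k - 1).

Step 1: r(k) = 2*(-3*k - 4)/(3*k + 1).
Take A(k)=-2, B(k)=1, C(k)=k + 1/3.
f must satisfy (-2)·f(k+1) − (1)·f(k) = k + 1/3.
Bound: deg f ≤ 1.
A polynomial solution: f(k) = -(3*k - 1)/9.
R(k) = B(k−1)·f(k)/C(k) = -(3*k - 1)/(3*(3*k + 1)); s_k = R·t_k = (-2)**k*(3*k - 1).
Δs = (-2)**k*(-9*k - 3), as required.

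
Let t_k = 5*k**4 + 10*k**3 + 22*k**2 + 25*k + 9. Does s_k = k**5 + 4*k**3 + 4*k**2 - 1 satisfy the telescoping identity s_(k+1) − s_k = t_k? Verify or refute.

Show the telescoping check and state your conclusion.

valid (s_(k+1) − s_k reduces to t_k)

s_(k+1) = (k + 1)**5 + 4*(k + 1)**3 + 4*(k + 1)**2 - 1
s_(k+1) − s_k = 5*k**4 + 10*k**3 + 22*k**2 + 25*k + 9
(s_(k+1) − s_k) − t_k = 0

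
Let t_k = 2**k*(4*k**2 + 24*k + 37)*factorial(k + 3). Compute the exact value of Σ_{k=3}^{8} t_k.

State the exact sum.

Compute t_(k+1)/t_k: get 2*(4*k**3 + 48*k**2 + 193*k + 260)/(4*k**2 + 24*k + 37).
Take A(k)=2*k + 8, B(k)=1, C(k)=k**2 + 6*k + 37/4.
Set up (2*k + 8)·f(k+1) − (1)·f(k) − (k**2 + 6*k + 37/4) = 0.
Degrees (1,0,2) ⇒ d ≤ 1.
Solve for f: f(k) = (2*k + 3)/4 (degree 1 ≤ 1).
Certificate R = B(k−1)f/C = (2*k + 3)/(4*k**2 + 24*k + 37) gives s_k = 2**k*(2*k + 3)*factorial(k + 3).
Δs = 2**k*(4*k**2 + 24*k + 37)*factorial(k + 3), as required.
Sum = s_(9) − s_(3); s_(9) = 5150225203200, s_(3) = 51840 ⇒ 5150225151360.

Σ = 5150225151360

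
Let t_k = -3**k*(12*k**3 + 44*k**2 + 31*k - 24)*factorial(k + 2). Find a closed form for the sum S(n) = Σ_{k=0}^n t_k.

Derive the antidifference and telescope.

Compute t_(k+1)/t_k: get 3*(12*k**4 + 116*k**3 + 395*k**2 + 528*k + 189)/(12*k**3 + 44*k**2 + 31*k - 24).
Factor: A=3*k + 9; B=1; C=k**3 + 11*k**2/3 + 31*k/12 - 2.
Solve (3*k + 9)·f(k+1) − (1)·f(k) = k**3 + 11*k**2/3 + 31*k/12 - 2.
d = 2 from the (1,0,3) case.
Coefficient equations give f(k) = (2*k - 3)*(2*k + 1)/12.
R(k) = B(k−1)·f(k)/C(k) = (2*k - 3)*(2*k + 1)/(12*k**3 + 44*k**2 + 31*k - 24); s_k = R·t_k = -3**k*(2*k - 3)*(2*k + 1)*factorial(k + 2).
Check: Δs_k = -3**k*(12*k**3 + 44*k**2 + 31*k - 24)*factorial(k + 2). ✓
Σ_(k=0)^n t_k = s_(n+1) − s_(0) = (-3**(n + 1)*(2*n - 1)*(2*n + 3)*factorial(n + 3)) − (6), i.e. -12*3**n*n**2*factorial(n + 3) - 12*3**n*n*factorial(n + 3) + 9*3**n*factorial(n + 3) - 6.

S(n) = -12*3**n*n**2*factorial(n + 3) - 12*3**n*n*factorial(n + 3) + 9*3**n*factorial(n + 3) - 6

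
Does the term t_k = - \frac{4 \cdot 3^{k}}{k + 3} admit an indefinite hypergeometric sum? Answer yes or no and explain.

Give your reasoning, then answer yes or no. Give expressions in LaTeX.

Step 1: r(k) = 3*(k + 3)/(k + 4).
Factor: A=3*k + 9; B=k + 4; C=1.
Set up (3*k + 9)·f(k+1) − (k + 3)·f(k) − (1) = 0.
d = -1 from the (1,1,0) case.
Bound -1 < 0, so the key equation has no polynomial solution.

No. Not Gosper-summable.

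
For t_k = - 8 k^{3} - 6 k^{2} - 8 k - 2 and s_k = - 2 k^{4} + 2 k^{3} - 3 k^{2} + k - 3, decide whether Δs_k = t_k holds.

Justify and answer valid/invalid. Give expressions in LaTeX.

s_(k+1) = -2*k**4 - 6*k**3 - 9*k**2 - 7*k - 5
s_(k+1) − s_k = -8*k**3 - 6*k**2 - 8*k - 2
(s_(k+1) − s_k) − t_k = 0

Valid — Δs_k = t_k.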